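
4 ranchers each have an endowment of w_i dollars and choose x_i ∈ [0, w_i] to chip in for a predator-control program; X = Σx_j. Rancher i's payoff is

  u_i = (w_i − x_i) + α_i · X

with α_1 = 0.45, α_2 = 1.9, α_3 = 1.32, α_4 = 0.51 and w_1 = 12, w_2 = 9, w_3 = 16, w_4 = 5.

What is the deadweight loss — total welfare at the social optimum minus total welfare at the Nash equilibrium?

54.06

∂u_i/∂x_i = α_i − 1, so rancher i contributes w_i if α_i > 1, else 0.
α_i > 1 for i ∈ {2, 3}; NE contributions (0, 9, 16, 0), X = 25.
W^NE = Σw_i − X^NE + (Σα_i)·X^NE = 42 + 3.18·25 = 121.5.
Planner: ∂(Σu_j)/∂x_i = Σα_j − 1 = 3.18 > 0, so everyone contributes w_i; X^SO = 42, W^SO = 42 + 3.18·42 = 175.56.
Deadweight loss = 54.06.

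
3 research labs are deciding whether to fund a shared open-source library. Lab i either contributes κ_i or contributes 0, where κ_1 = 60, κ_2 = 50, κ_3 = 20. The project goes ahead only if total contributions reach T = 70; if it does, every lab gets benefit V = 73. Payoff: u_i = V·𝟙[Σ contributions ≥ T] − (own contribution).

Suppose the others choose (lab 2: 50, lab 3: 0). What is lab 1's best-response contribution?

Others' total = 50. Contributing 60 brings total to 110 ≥ 70: gain V − κ_1 = 13.
Best response: 60.

60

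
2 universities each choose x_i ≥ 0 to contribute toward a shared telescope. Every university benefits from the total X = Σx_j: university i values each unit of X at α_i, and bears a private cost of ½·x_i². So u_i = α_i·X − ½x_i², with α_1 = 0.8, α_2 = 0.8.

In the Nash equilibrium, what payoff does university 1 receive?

0.96

University i's FOC: ∂u_i/∂x_i = α_i − x_i = 0, so x_i* = α_i.
NE contributions = (0.8, 0.8); X = 1.6.
u_1 = α_1·X − ½·(x_1)² = 0.8·1.6 − ½·0.8² = 0.96.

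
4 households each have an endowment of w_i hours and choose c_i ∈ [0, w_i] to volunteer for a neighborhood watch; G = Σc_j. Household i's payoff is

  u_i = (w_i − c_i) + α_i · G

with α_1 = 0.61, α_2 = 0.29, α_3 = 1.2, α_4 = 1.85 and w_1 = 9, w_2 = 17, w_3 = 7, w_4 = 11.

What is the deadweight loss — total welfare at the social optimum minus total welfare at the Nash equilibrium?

76.7

∂u_i/∂c_i = α_i − 1, so household i contributes w_i if α_i > 1, else 0.
α_i > 1 for i ∈ {3, 4}; NE contributions (0, 0, 7, 11), G = 18.
W^NE = Σw_i − G^NE + (Σα_i)·G^NE = 44 + 2.95·18 = 97.1.
Planner: ∂(Σu_j)/∂c_i = Σα_j − 1 = 2.95 > 0, so everyone contributes w_i; G^SO = 44, W^SO = 44 + 2.95·44 = 173.8.
Deadweight loss = 76.7.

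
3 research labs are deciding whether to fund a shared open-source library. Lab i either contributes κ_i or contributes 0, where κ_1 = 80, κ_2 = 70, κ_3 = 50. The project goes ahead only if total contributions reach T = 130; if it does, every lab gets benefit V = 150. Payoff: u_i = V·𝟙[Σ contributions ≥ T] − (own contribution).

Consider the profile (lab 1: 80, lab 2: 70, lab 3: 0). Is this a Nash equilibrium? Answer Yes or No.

Yes

Total = 150 ≥ 130: provided.
Lab 1 (pledges 80, payoff 70): dropping to 0 → total 70, payoff 0. No gain.
Lab 2 (pledges 70, payoff 80): dropping to 0 → total 80, payoff 0. No gain.
Lab 3 (pledges 0, payoff 150): pledging 50 → total 200, payoff 100. No gain.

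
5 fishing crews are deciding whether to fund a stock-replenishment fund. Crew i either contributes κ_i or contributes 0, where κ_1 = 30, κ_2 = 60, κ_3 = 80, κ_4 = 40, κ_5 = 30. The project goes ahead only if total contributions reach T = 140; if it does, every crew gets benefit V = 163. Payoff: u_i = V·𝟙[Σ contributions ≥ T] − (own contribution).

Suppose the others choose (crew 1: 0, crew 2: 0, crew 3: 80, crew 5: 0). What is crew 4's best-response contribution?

0

Others' total = 80. Even contributing 40 gives 120 < 140: no benefit either way.
Best response: 0.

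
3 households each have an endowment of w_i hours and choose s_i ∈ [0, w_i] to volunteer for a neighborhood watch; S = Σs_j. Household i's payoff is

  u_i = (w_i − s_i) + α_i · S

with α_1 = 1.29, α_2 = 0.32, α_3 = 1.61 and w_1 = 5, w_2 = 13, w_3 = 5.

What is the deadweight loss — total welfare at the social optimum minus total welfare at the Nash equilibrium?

28.86

∂u_i/∂s_i = α_i − 1, so household i contributes w_i if α_i > 1, else 0.
α_i > 1 for i ∈ {1, 3}; NE contributions (5, 0, 5), S = 10.
W^NE = Σw_i − S^NE + (Σα_i)·S^NE = 23 + 2.22·10 = 45.2.
Planner: ∂(Σu_j)/∂s_i = Σα_j − 1 = 2.22 > 0, so everyone contributes w_i; S^SO = 23, W^SO = 23 + 2.22·23 = 74.06.
Deadweight loss = 28.86.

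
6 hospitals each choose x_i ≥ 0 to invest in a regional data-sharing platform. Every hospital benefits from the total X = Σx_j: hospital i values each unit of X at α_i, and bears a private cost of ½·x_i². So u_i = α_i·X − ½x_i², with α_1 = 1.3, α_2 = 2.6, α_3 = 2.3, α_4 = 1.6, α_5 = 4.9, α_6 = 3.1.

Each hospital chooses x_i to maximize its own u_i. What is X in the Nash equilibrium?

Hospital i's FOC: ∂u_i/∂x_i = α_i − x_i = 0, so x_i* = α_i.
NE contributions = (1.3, 2.6, 2.3, 1.6, 4.9, 3.1); X = 15.8.

15.8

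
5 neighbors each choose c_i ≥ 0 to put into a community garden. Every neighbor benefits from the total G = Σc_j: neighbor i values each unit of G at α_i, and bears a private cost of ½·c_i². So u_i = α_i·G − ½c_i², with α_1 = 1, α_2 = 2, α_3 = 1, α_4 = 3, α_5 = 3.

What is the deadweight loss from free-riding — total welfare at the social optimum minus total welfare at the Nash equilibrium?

Neighbor i's FOC: ∂u_i/∂c_i = α_i − c_i = 0, so c_i* = α_i.
NE contributions = (1, 2, 1, 3, 3); G = 10.
W^NE = (Σα)·G − ½Σα_i² = 10² − ½·24 = 88.
Planner sets c_i = Σα_j = 10 for every i, so G^SO = 5·10 = 50.
W^SO = (Σα)·G^SO − ½·5·(Σα)² = (5/2)·10² = 250.
Deadweight loss = W^SO − W^NE = 162.

162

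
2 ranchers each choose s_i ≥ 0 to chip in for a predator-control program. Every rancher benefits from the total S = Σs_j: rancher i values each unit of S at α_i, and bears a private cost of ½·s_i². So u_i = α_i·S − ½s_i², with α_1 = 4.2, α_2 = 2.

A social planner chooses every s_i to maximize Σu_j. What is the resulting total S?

12.4

Planner FOC: ∂(Σu_j)/∂s_i = (Σα_j) − s_i = 0, so s_i^SO = Σα_j = 6.2 for every i; S^SO = 12.4.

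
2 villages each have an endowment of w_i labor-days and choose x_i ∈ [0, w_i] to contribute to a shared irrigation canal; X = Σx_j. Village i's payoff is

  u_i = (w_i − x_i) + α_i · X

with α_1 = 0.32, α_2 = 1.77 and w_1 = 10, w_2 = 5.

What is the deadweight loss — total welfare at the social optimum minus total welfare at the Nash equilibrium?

∂u_i/∂x_i = α_i − 1, so village i contributes w_i if α_i > 1, else 0.
α_i > 1 for i ∈ {2}; NE contributions (0, 5), X = 5.
W^NE = Σw_i − X^NE + (Σα_i)·X^NE = 15 + 1.09·5 = 20.45.
Planner: ∂(Σu_j)/∂x_i = Σα_j − 1 = 1.09 > 0, so everyone contributes w_i; X^SO = 15, W^SO = 15 + 1.09·15 = 31.35.
Deadweight loss = 10.9.

10.9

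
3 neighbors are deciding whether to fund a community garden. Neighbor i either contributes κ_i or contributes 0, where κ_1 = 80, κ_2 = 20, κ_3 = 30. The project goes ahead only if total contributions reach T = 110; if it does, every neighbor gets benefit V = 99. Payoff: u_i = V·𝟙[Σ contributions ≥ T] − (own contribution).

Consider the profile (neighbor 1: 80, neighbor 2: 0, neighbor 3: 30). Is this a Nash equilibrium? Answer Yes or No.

Total = 110 ≥ 110: provided.
Neighbor 1 (pledges 80, payoff 19): dropping to 0 → total 30, payoff 0. No gain.
Neighbor 2 (pledges 0, payoff 99): pledging 20 → total 130, payoff 79. No gain.
Neighbor 3 (pledges 30, payoff 69): dropping to 0 → total 80, payoff 0. No gain.

Yes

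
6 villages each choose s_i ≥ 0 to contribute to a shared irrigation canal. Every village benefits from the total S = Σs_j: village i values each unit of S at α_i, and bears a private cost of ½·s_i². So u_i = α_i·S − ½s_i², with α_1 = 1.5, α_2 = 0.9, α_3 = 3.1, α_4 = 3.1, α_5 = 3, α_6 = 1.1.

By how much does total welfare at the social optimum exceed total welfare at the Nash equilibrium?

Village i's FOC: ∂u_i/∂s_i = α_i − s_i = 0, so s_i* = α_i.
NE contributions = (1.5, 0.9, 3.1, 3.1, 3, 1.1); S = 12.7.
W^NE = (Σα)·S − ½Σα_i² = 12.7² − ½·32.49 = 145.045.
Planner sets s_i = Σα_j = 12.7 for every i, so S^SO = 6·12.7 = 76.2.
W^SO = (Σα)·S^SO − ½·6·(Σα)² = (6/2)·12.7² = 483.87.
Deadweight loss = W^SO − W^NE = 338.825.

338.825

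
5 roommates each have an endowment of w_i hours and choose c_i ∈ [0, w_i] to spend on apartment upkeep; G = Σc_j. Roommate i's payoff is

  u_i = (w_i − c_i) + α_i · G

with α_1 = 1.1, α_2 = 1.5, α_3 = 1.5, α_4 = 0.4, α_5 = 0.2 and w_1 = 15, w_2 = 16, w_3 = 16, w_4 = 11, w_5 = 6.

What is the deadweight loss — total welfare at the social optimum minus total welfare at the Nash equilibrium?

∂u_i/∂c_i = α_i − 1, so roommate i contributes w_i if α_i > 1, else 0.
α_i > 1 for i ∈ {1, 2, 3}; NE contributions (15, 16, 16, 0, 0), G = 47.
W^NE = Σw_i − G^NE + (Σα_i)·G^NE = 64 + 3.7·47 = 237.9.
Planner: ∂(Σu_j)/∂c_i = Σα_j − 1 = 3.7 > 0, so everyone contributes w_i; G^SO = 64, W^SO = 64 + 3.7·64 = 300.8.
Deadweight loss = 62.9.

62.9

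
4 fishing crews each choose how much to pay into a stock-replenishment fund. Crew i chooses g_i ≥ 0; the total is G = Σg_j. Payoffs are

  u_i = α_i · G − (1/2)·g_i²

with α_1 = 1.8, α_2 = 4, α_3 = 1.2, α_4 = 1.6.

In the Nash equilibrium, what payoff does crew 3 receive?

Crew i's FOC: ∂u_i/∂g_i = α_i − g_i = 0, so g_i* = α_i.
NE contributions = (1.8, 4, 1.2, 1.6); G = 8.6.
u_3 = α_3·G − ½·(g_3)² = 1.2·8.6 − ½·1.2² = 9.6.

9.6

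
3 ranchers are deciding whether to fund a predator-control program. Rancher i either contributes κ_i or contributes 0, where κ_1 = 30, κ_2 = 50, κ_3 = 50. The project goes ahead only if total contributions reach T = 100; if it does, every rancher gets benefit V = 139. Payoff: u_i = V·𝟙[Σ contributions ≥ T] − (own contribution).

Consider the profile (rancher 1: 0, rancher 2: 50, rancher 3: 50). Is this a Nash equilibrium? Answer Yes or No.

Total = 100 ≥ 100: provided.
Rancher 1 (pledges 0, payoff 139): pledging 30 → total 130, payoff 109. No gain.
Rancher 2 (pledges 50, payoff 89): dropping to 0 → total 50, payoff 0. No gain.
Rancher 3 (pledges 50, payoff 89): dropping to 0 → total 50, payoff 0. No gain.

Yes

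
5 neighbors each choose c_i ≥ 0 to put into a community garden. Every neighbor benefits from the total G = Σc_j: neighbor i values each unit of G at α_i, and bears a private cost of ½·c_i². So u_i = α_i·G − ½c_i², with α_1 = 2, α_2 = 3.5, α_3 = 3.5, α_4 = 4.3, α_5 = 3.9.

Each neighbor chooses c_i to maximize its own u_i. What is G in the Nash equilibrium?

Neighbor i's FOC: ∂u_i/∂c_i = α_i − c_i = 0, so c_i* = α_i.
NE contributions = (2, 3.5, 3.5, 4.3, 3.9); G = 17.2.

17.2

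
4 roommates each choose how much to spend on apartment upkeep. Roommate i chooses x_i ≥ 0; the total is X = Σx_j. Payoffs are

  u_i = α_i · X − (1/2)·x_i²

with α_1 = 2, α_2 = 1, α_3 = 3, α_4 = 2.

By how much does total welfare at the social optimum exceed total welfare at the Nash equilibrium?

Roommate i's FOC: ∂u_i/∂x_i = α_i − x_i = 0, so x_i* = α_i.
NE contributions = (2, 1, 3, 2); X = 8.
W^NE = (Σα)·X − ½Σα_i² = 8² − ½·18 = 55.
Planner sets x_i = Σα_j = 8 for every i, so X^SO = 4·8 = 32.
W^SO = (Σα)·X^SO − ½·4·(Σα)² = (4/2)·8² = 128.
Deadweight loss = W^SO − W^NE = 73.

73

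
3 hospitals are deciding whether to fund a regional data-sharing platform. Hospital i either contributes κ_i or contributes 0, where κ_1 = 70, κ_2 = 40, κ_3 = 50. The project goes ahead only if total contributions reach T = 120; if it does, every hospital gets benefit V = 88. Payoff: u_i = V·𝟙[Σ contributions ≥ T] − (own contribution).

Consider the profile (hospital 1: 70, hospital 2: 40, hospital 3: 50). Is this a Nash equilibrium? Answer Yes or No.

Total = 160 ≥ 120: provided.
Hospital 1 (pledges 70, payoff 18): dropping to 0 → total 90, payoff 0. No gain.
Hospital 2 (pledges 40, payoff 48): dropping to 0 → total 120, payoff 88. Profitable deviation.

No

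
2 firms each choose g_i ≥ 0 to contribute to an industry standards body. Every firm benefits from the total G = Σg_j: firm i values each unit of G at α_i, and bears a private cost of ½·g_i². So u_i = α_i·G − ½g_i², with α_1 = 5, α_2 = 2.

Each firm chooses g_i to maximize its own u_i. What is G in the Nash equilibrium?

7

Firm i's FOC: ∂u_i/∂g_i = α_i − g_i = 0, so g_i* = α_i.
NE contributions = (5, 2); G = 7.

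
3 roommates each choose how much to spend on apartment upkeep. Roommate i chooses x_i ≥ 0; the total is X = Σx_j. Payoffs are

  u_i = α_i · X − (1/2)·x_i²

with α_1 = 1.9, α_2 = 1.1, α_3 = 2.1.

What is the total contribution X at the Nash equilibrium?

Roommate i's FOC: ∂u_i/∂x_i = α_i − x_i = 0, so x_i* = α_i.
NE contributions = (1.9, 1.1, 2.1); X = 5.1.

5.1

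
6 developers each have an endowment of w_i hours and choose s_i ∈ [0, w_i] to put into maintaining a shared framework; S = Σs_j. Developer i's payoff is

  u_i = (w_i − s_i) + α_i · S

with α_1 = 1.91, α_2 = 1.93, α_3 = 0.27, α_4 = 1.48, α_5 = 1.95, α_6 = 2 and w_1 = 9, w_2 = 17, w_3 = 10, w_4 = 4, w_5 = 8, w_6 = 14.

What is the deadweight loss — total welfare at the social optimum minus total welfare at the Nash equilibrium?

85.4

∂u_i/∂s_i = α_i − 1, so developer i contributes w_i if α_i > 1, else 0.
α_i > 1 for i ∈ {1, 2, 4, 5, 6}; NE contributions (9, 17, 0, 4, 8, 14), S = 52.
W^NE = Σw_i − S^NE + (Σα_i)·S^NE = 62 + 8.54·52 = 506.08.
Planner: ∂(Σu_j)/∂s_i = Σα_j − 1 = 8.54 > 0, so everyone contributes w_i; S^SO = 62, W^SO = 62 + 8.54·62 = 591.48.
Deadweight loss = 85.4.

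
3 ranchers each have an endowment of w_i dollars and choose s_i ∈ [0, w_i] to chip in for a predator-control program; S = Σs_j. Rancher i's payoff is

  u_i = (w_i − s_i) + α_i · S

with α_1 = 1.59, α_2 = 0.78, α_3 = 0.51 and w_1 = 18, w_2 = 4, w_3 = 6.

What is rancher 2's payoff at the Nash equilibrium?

∂u_i/∂s_i = α_i − 1, so rancher i contributes w_i if α_i > 1, else 0.
α_i > 1 for i ∈ {1}; NE contributions (18, 0, 0), S = 18.
u_2 = (4 − 0) + 0.78·18 = 18.04.

18.04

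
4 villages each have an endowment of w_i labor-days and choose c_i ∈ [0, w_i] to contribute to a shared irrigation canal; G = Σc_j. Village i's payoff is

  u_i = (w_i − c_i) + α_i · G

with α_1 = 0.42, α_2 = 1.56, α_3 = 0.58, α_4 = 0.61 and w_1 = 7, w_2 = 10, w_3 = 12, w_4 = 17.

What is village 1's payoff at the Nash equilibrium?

∂u_i/∂c_i = α_i − 1, so village i contributes w_i if α_i > 1, else 0.
α_i > 1 for i ∈ {2}; NE contributions (0, 10, 0, 0), G = 10.
u_1 = (7 − 0) + 0.42·10 = 11.2.

11.2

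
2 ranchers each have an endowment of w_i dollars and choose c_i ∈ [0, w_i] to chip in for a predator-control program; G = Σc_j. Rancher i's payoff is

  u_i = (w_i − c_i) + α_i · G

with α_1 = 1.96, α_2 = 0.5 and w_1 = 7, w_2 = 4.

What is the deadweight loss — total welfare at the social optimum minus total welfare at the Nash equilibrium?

∂u_i/∂c_i = α_i − 1, so rancher i contributes w_i if α_i > 1, else 0.
α_i > 1 for i ∈ {1}; NE contributions (7, 0), G = 7.
W^NE = Σw_i − G^NE + (Σα_i)·G^NE = 11 + 1.46·7 = 21.22.
Planner: ∂(Σu_j)/∂c_i = Σα_j − 1 = 1.46 > 0, so everyone contributes w_i; G^SO = 11, W^SO = 11 + 1.46·11 = 27.06.
Deadweight loss = 5.84.

5.84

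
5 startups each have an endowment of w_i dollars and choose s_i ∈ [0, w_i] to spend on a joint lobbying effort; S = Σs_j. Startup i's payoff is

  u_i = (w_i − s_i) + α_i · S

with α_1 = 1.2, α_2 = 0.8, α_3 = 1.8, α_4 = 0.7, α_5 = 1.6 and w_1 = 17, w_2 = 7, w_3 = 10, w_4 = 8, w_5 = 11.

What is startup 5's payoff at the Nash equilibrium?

∂u_i/∂s_i = α_i − 1, so startup i contributes w_i if α_i > 1, else 0.
α_i > 1 for i ∈ {1, 3, 5}; NE contributions (17, 0, 10, 0, 11), S = 38.
u_5 = (11 − 11) + 1.6·38 = 60.8.

60.8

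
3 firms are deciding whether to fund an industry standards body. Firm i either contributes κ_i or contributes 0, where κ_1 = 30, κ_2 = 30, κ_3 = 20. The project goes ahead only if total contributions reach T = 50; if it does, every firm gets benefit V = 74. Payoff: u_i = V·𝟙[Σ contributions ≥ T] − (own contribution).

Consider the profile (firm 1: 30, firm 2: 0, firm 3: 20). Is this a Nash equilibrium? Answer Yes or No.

Total = 50 ≥ 50: provided.
Firm 1 (pledges 30, payoff 44): dropping to 0 → total 20, payoff 0. No gain.
Firm 2 (pledges 0, payoff 74): pledging 30 → total 80, payoff 44. No gain.
Firm 3 (pledges 20, payoff 54): dropping to 0 → total 30, payoff 0. No gain.

Yes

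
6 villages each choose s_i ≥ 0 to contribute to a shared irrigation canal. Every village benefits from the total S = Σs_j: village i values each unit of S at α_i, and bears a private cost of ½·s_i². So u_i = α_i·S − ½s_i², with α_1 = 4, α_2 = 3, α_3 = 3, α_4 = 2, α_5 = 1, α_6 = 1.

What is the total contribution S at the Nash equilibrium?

Village i's FOC: ∂u_i/∂s_i = α_i − s_i = 0, so s_i* = α_i.
NE contributions = (4, 3, 3, 2, 1, 1); S = 14.

14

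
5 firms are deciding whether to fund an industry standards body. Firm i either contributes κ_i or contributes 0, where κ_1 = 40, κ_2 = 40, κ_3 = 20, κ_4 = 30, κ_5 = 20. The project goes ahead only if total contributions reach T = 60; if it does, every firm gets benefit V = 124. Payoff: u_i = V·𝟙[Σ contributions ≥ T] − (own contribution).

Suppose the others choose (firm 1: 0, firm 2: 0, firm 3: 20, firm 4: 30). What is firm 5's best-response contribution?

Others' total = 50. Contributing 20 brings total to 70 ≥ 60: gain V − κ_5 = 104.
Best response: 20.

20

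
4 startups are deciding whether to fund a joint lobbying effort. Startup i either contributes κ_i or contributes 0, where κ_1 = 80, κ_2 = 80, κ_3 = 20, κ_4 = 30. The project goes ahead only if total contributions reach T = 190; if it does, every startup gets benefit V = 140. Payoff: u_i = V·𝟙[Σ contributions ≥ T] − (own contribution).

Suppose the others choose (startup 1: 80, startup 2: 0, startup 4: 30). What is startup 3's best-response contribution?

0

Others' total = 110. Even contributing 20 gives 130 < 190: no benefit either way.
Best response: 0.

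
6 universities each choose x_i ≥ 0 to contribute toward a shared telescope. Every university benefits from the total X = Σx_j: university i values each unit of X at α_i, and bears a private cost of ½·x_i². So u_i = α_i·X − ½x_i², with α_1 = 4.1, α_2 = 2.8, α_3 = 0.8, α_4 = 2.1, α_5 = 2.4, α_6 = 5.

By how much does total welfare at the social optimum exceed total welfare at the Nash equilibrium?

University i's FOC: ∂u_i/∂x_i = α_i − x_i = 0, so x_i* = α_i.
NE contributions = (4.1, 2.8, 0.8, 2.1, 2.4, 5); X = 17.2.
W^NE = (Σα)·X − ½Σα_i² = 17.2² − ½·60.46 = 265.61.
Planner sets x_i = Σα_j = 17.2 for every i, so X^SO = 6·17.2 = 103.2.
W^SO = (Σα)·X^SO − ½·6·(Σα)² = (6/2)·17.2² = 887.52.
Deadweight loss = W^SO − W^NE = 621.91.

621.91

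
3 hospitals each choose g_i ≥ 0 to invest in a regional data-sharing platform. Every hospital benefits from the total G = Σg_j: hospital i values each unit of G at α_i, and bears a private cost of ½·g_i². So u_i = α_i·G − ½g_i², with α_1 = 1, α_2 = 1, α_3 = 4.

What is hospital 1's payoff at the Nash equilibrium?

Hospital i's FOC: ∂u_i/∂g_i = α_i − g_i = 0, so g_i* = α_i.
NE contributions = (1, 1, 4); G = 6.
u_1 = α_1·G − ½·(g_1)² = 1·6 − ½·1² = 5.5.

5.5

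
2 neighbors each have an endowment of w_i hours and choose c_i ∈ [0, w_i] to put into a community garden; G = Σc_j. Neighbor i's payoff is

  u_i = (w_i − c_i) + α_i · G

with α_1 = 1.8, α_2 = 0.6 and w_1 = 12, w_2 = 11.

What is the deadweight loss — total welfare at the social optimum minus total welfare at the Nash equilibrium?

15.4

∂u_i/∂c_i = α_i − 1, so neighbor i contributes w_i if α_i > 1, else 0.
α_i > 1 for i ∈ {1}; NE contributions (12, 0), G = 12.
W^NE = Σw_i − G^NE + (Σα_i)·G^NE = 23 + 1.4·12 = 39.8.
Planner: ∂(Σu_j)/∂c_i = Σα_j − 1 = 1.4 > 0, so everyone contributes w_i; G^SO = 23, W^SO = 23 + 1.4·23 = 55.2.
Deadweight loss = 15.4.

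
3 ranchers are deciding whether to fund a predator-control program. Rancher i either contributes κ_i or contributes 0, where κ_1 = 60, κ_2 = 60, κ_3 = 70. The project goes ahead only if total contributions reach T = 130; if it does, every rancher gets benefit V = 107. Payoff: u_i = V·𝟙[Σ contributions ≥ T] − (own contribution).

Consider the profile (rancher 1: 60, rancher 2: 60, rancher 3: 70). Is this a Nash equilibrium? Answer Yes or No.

No

Total = 190 ≥ 130: provided.
Rancher 1 (pledges 60, payoff 47): dropping to 0 → total 130, payoff 107. Profitable deviation.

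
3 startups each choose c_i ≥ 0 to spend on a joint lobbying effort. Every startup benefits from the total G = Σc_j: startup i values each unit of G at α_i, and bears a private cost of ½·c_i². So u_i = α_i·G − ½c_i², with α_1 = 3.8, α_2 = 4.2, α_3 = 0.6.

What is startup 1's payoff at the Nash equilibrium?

Startup i's FOC: ∂u_i/∂c_i = α_i − c_i = 0, so c_i* = α_i.
NE contributions = (3.8, 4.2, 0.6); G = 8.6.
u_1 = α_1·G − ½·(c_1)² = 3.8·8.6 − ½·3.8² = 25.46.

25.46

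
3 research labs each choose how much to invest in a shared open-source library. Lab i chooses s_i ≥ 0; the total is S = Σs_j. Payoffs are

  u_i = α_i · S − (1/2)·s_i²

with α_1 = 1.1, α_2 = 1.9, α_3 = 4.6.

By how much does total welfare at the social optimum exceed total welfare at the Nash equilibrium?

Lab i's FOC: ∂u_i/∂s_i = α_i − s_i = 0, so s_i* = α_i.
NE contributions = (1.1, 1.9, 4.6); S = 7.6.
W^NE = (Σα)·S − ½Σα_i² = 7.6² − ½·25.98 = 44.77.
Planner sets s_i = Σα_j = 7.6 for every i, so S^SO = 3·7.6 = 22.8.
W^SO = (Σα)·S^SO − ½·3·(Σα)² = (3/2)·7.6² = 86.64.
Deadweight loss = W^SO − W^NE = 41.87.

41.87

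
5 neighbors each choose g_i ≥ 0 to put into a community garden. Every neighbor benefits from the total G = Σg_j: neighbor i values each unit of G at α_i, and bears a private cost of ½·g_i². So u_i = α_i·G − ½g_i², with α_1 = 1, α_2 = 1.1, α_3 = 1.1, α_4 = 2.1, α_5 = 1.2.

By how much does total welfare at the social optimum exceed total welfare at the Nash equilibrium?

68.01

Neighbor i's FOC: ∂u_i/∂g_i = α_i − g_i = 0, so g_i* = α_i.
NE contributions = (1, 1.1, 1.1, 2.1, 1.2); G = 6.5.
W^NE = (Σα)·G − ½Σα_i² = 6.5² − ½·9.27 = 37.615.
Planner sets g_i = Σα_j = 6.5 for every i, so G^SO = 5·6.5 = 32.5.
W^SO = (Σα)·G^SO − ½·5·(Σα)² = (5/2)·6.5² = 105.625.
Deadweight loss = W^SO − W^NE = 68.01.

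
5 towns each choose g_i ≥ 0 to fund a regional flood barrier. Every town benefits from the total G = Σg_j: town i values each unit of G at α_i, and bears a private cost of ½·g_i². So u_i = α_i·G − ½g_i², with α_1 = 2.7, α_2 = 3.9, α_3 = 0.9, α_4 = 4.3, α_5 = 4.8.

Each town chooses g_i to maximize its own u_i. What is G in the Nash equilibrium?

Town i's FOC: ∂u_i/∂g_i = α_i − g_i = 0, so g_i* = α_i.
NE contributions = (2.7, 3.9, 0.9, 4.3, 4.8); G = 16.6.

16.6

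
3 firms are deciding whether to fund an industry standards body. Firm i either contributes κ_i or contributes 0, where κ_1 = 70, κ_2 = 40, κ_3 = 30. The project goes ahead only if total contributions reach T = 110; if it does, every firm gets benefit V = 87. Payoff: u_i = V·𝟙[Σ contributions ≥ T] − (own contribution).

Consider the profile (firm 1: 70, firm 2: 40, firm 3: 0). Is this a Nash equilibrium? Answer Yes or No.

Total = 110 ≥ 110: provided.
Firm 1 (pledges 70, payoff 17): dropping to 0 → total 40, payoff 0. No gain.
Firm 2 (pledges 40, payoff 47): dropping to 0 → total 70, payoff 0. No gain.
Firm 3 (pledges 0, payoff 87): pledging 30 → total 140, payoff 57. No gain.

Yes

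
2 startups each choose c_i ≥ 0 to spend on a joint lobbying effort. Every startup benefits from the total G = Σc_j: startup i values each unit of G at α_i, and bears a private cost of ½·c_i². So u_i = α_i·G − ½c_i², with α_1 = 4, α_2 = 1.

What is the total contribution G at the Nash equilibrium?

5

Startup i's FOC: ∂u_i/∂c_i = α_i − c_i = 0, so c_i* = α_i.
NE contributions = (4, 1); G = 5.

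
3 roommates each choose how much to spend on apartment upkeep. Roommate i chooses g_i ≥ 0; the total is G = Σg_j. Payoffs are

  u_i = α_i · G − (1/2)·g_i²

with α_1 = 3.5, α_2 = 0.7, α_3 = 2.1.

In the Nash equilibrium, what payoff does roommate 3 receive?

11.025

Roommate i's FOC: ∂u_i/∂g_i = α_i − g_i = 0, so g_i* = α_i.
NE contributions = (3.5, 0.7, 2.1); G = 6.3.
u_3 = α_3·G − ½·(g_3)² = 2.1·6.3 − ½·2.1² = 11.025.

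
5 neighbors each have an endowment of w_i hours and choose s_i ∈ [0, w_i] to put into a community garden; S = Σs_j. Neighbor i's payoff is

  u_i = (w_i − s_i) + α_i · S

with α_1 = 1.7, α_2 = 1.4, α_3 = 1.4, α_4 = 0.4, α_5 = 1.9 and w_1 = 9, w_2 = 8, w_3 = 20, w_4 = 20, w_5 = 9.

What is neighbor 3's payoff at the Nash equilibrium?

64.4

∂u_i/∂s_i = α_i − 1, so neighbor i contributes w_i if α_i > 1, else 0.
α_i > 1 for i ∈ {1, 2, 3, 5}; NE contributions (9, 8, 20, 0, 9), S = 46.
u_3 = (20 − 20) + 1.4·46 = 64.4.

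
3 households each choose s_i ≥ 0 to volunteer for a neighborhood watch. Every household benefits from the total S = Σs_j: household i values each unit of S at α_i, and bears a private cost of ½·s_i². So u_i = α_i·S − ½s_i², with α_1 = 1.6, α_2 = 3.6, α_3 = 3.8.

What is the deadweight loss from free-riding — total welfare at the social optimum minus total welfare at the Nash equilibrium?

Household i's FOC: ∂u_i/∂s_i = α_i − s_i = 0, so s_i* = α_i.
NE contributions = (1.6, 3.6, 3.8); S = 9.
W^NE = (Σα)·S − ½Σα_i² = 9² − ½·29.96 = 66.02.
Planner sets s_i = Σα_j = 9 for every i, so S^SO = 3·9 = 27.
W^SO = (Σα)·S^SO − ½·3·(Σα)² = (3/2)·9² = 121.5.
Deadweight loss = W^SO − W^NE = 55.48.

55.48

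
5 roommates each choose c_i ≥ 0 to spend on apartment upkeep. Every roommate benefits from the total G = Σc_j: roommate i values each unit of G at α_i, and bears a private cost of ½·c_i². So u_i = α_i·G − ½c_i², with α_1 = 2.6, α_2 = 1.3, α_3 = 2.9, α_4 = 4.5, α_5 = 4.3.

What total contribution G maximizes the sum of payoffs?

Planner FOC: ∂(Σu_j)/∂c_i = (Σα_j) − c_i = 0, so c_i^SO = Σα_j = 15.6 for every i; G^SO = 78.

78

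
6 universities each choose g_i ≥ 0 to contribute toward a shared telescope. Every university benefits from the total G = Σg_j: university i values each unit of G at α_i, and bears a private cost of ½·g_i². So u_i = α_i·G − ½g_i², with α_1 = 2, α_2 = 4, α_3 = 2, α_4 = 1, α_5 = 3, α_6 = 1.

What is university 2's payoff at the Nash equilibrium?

44

University i's FOC: ∂u_i/∂g_i = α_i − g_i = 0, so g_i* = α_i.
NE contributions = (2, 4, 2, 1, 3, 1); G = 13.
u_2 = α_2·G − ½·(g_2)² = 4·13 − ½·4² = 44.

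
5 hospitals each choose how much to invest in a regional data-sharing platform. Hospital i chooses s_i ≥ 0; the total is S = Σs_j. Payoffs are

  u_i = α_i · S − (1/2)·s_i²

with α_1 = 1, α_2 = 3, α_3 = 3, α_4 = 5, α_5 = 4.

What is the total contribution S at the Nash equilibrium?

16

Hospital i's FOC: ∂u_i/∂s_i = α_i − s_i = 0, so s_i* = α_i.
NE contributions = (1, 3, 3, 5, 4); S = 16.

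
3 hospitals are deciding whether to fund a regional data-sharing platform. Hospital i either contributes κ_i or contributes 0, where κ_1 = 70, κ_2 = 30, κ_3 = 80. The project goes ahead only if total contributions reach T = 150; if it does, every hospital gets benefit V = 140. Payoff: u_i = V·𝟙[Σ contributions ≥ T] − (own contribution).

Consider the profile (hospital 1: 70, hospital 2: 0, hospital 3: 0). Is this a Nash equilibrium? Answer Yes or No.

No

Total = 70 < 150: not provided.
Hospital 1 (pledges 70, payoff -70): dropping to 0 → total 0, payoff 0. Profitable deviation.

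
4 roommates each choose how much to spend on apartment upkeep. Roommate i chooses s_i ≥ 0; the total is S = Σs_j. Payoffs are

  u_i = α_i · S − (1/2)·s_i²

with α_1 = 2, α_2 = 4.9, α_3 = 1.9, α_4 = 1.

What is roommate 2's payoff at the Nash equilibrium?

Roommate i's FOC: ∂u_i/∂s_i = α_i − s_i = 0, so s_i* = α_i.
NE contributions = (2, 4.9, 1.9, 1); S = 9.8.
u_2 = α_2·S − ½·(s_2)² = 4.9·9.8 − ½·4.9² = 36.015.

36.015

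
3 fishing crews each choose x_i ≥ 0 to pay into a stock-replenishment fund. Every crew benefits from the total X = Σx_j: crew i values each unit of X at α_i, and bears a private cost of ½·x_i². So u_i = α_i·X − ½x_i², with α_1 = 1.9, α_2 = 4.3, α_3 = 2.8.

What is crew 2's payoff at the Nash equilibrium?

29.455

Crew i's FOC: ∂u_i/∂x_i = α_i − x_i = 0, so x_i* = α_i.
NE contributions = (1.9, 4.3, 2.8); X = 9.
u_2 = α_2·X − ½·(x_2)² = 4.3·9 − ½·4.3² = 29.455.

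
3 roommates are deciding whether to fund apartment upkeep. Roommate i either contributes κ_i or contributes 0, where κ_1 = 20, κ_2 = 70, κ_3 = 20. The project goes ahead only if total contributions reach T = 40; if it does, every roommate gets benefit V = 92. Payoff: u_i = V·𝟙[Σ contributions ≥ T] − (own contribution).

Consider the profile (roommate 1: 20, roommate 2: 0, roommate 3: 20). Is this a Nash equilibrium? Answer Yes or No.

Yes

Total = 40 ≥ 40: provided.
Roommate 1 (pledges 20, payoff 72): dropping to 0 → total 20, payoff 0. No gain.
Roommate 2 (pledges 0, payoff 92): pledging 70 → total 110, payoff 22. No gain.
Roommate 3 (pledges 20, payoff 72): dropping to 0 → total 20, payoff 0. No gain.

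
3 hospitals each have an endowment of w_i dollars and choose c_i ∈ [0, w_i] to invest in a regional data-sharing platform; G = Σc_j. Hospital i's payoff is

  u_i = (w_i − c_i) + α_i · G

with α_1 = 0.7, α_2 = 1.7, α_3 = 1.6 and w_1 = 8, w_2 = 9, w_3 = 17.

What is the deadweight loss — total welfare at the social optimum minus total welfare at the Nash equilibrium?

24

∂u_i/∂c_i = α_i − 1, so hospital i contributes w_i if α_i > 1, else 0.
α_i > 1 for i ∈ {2, 3}; NE contributions (0, 9, 17), G = 26.
W^NE = Σw_i − G^NE + (Σα_i)·G^NE = 34 + 3·26 = 112.
Planner: ∂(Σu_j)/∂c_i = Σα_j − 1 = 3 > 0, so everyone contributes w_i; G^SO = 34, W^SO = 34 + 3·34 = 136.
Deadweight loss = 24.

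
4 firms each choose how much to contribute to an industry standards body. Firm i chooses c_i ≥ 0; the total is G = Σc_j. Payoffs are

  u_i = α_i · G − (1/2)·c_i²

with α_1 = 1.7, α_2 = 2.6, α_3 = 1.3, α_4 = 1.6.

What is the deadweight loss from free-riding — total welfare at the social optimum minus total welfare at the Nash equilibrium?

Firm i's FOC: ∂u_i/∂c_i = α_i − c_i = 0, so c_i* = α_i.
NE contributions = (1.7, 2.6, 1.3, 1.6); G = 7.2.
W^NE = (Σα)·G − ½Σα_i² = 7.2² − ½·13.9 = 44.89.
Planner sets c_i = Σα_j = 7.2 for every i, so G^SO = 4·7.2 = 28.8.
W^SO = (Σα)·G^SO − ½·4·(Σα)² = (4/2)·7.2² = 103.68.
Deadweight loss = W^SO − W^NE = 58.79.

58.79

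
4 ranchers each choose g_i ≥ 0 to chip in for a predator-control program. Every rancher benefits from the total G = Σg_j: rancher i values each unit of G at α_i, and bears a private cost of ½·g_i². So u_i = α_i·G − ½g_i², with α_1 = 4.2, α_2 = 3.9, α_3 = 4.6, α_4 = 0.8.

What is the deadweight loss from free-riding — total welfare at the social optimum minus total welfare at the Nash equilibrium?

Rancher i's FOC: ∂u_i/∂g_i = α_i − g_i = 0, so g_i* = α_i.
NE contributions = (4.2, 3.9, 4.6, 0.8); G = 13.5.
W^NE = (Σα)·G − ½Σα_i² = 13.5² − ½·54.65 = 154.925.
Planner sets g_i = Σα_j = 13.5 for every i, so G^SO = 4·13.5 = 54.
W^SO = (Σα)·G^SO − ½·4·(Σα)² = (4/2)·13.5² = 364.5.
Deadweight loss = W^SO − W^NE = 209.575.

209.575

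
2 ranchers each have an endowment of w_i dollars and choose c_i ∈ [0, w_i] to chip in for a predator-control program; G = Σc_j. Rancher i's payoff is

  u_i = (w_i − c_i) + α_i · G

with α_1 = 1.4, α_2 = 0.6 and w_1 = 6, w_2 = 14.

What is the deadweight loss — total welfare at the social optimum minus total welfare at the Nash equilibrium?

∂u_i/∂c_i = α_i − 1, so rancher i contributes w_i if α_i > 1, else 0.
α_i > 1 for i ∈ {1}; NE contributions (6, 0), G = 6.
W^NE = Σw_i − G^NE + (Σα_i)·G^NE = 20 + 1·6 = 26.
Planner: ∂(Σu_j)/∂c_i = Σα_j − 1 = 1 > 0, so everyone contributes w_i; G^SO = 20, W^SO = 20 + 1·20 = 40.
Deadweight loss = 14.

14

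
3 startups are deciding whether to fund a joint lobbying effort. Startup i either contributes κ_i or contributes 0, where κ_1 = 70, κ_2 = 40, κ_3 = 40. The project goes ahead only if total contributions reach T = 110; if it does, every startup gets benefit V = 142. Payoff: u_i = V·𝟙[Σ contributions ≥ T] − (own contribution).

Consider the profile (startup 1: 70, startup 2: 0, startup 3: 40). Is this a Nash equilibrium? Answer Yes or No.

Yes

Total = 110 ≥ 110: provided.
Startup 1 (pledges 70, payoff 72): dropping to 0 → total 40, payoff 0. No gain.
Startup 2 (pledges 0, payoff 142): pledging 40 → total 150, payoff 102. No gain.
Startup 3 (pledges 40, payoff 102): dropping to 0 → total 70, payoff 0. No gain.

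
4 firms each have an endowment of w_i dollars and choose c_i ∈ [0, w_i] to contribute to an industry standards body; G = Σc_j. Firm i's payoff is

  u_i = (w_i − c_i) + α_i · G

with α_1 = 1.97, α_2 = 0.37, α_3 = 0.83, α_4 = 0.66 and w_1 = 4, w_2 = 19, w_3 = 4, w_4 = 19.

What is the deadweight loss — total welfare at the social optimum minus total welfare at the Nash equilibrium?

118.86

∂u_i/∂c_i = α_i − 1, so firm i contributes w_i if α_i > 1, else 0.
α_i > 1 for i ∈ {1}; NE contributions (4, 0, 0, 0), G = 4.
W^NE = Σw_i − G^NE + (Σα_i)·G^NE = 46 + 2.83·4 = 57.32.
Planner: ∂(Σu_j)/∂c_i = Σα_j − 1 = 2.83 > 0, so everyone contributes w_i; G^SO = 46, W^SO = 46 + 2.83·46 = 176.18.
Deadweight loss = 118.86.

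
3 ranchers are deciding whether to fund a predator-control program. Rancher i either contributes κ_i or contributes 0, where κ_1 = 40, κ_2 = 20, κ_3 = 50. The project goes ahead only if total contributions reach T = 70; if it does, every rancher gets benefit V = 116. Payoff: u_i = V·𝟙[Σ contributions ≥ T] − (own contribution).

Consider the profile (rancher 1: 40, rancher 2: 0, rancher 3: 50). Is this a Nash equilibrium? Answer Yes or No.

Yes

Total = 90 ≥ 70: provided.
Rancher 1 (pledges 40, payoff 76): dropping to 0 → total 50, payoff 0. No gain.
Rancher 2 (pledges 0, payoff 116): pledging 20 → total 110, payoff 96. No gain.
Rancher 3 (pledges 50, payoff 66): dropping to 0 → total 40, payoff 0. No gain.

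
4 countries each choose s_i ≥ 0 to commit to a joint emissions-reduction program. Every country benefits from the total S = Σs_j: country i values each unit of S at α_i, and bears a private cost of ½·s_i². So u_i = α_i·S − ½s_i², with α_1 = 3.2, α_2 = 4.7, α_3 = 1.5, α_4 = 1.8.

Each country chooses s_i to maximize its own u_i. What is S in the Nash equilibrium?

Country i's FOC: ∂u_i/∂s_i = α_i − s_i = 0, so s_i* = α_i.
NE contributions = (3.2, 4.7, 1.5, 1.8); S = 11.2.

11.2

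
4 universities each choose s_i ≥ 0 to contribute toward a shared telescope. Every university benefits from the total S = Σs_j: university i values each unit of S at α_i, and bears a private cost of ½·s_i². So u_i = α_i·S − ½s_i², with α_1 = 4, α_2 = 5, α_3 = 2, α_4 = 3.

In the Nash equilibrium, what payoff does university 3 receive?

26

University i's FOC: ∂u_i/∂s_i = α_i − s_i = 0, so s_i* = α_i.
NE contributions = (4, 5, 2, 3); S = 14.
u_3 = α_3·S − ½·(s_3)² = 2·14 − ½·2² = 26.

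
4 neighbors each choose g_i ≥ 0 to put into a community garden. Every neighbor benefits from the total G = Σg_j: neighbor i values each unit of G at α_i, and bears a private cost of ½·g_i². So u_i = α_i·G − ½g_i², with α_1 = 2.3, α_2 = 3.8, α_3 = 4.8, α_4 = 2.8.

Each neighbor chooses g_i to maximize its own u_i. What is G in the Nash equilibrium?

Neighbor i's FOC: ∂u_i/∂g_i = α_i − g_i = 0, so g_i* = α_i.
NE contributions = (2.3, 3.8, 4.8, 2.8); G = 13.7.

13.7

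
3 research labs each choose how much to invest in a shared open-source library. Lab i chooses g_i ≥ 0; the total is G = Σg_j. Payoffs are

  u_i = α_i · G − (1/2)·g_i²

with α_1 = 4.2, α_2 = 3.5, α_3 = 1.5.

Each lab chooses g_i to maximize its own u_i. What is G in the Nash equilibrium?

9.2

Lab i's FOC: ∂u_i/∂g_i = α_i − g_i = 0, so g_i* = α_i.
NE contributions = (4.2, 3.5, 1.5); G = 9.2.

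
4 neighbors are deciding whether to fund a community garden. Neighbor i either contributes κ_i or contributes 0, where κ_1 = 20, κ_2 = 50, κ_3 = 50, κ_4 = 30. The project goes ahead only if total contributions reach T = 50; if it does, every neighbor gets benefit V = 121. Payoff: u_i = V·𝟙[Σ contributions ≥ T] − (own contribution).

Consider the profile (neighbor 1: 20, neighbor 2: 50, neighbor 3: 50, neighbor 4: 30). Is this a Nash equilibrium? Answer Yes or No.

Total = 150 ≥ 50: provided.
Neighbor 1 (pledges 20, payoff 101): dropping to 0 → total 130, payoff 121. Profitable deviation.

No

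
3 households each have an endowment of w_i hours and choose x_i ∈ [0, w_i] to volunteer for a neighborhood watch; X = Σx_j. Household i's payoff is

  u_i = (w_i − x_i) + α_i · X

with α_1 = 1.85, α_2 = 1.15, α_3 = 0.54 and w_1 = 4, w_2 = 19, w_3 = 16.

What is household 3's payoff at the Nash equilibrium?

∂u_i/∂x_i = α_i − 1, so household i contributes w_i if α_i > 1, else 0.
α_i > 1 for i ∈ {1, 2}; NE contributions (4, 19, 0), X = 23.
u_3 = (16 − 0) + 0.54·23 = 28.42.

28.42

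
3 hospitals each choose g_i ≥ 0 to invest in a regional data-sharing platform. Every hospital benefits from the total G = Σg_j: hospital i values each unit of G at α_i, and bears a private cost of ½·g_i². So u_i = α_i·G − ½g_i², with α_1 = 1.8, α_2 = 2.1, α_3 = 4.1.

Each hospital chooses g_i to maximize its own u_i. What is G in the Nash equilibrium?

Hospital i's FOC: ∂u_i/∂g_i = α_i − g_i = 0, so g_i* = α_i.
NE contributions = (1.8, 2.1, 4.1); G = 8.

8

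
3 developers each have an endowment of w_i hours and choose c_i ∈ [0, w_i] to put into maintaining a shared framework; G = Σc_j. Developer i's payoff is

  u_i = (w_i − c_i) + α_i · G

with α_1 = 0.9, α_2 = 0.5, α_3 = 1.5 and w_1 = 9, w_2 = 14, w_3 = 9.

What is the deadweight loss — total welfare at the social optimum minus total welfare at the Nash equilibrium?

43.7

∂u_i/∂c_i = α_i − 1, so developer i contributes w_i if α_i > 1, else 0.
α_i > 1 for i ∈ {3}; NE contributions (0, 0, 9), G = 9.
W^NE = Σw_i − G^NE + (Σα_i)·G^NE = 32 + 1.9·9 = 49.1.
Planner: ∂(Σu_j)/∂c_i = Σα_j − 1 = 1.9 > 0, so everyone contributes w_i; G^SO = 32, W^SO = 32 + 1.9·32 = 92.8.
Deadweight loss = 43.7.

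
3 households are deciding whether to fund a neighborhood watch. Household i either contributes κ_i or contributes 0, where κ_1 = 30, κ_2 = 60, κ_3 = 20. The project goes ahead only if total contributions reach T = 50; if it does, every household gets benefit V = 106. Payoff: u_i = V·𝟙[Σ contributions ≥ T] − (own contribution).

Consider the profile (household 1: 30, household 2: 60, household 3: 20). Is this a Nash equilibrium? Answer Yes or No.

No

Total = 110 ≥ 50: provided.
Household 1 (pledges 30, payoff 76): dropping to 0 → total 80, payoff 106. Profitable deviation.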